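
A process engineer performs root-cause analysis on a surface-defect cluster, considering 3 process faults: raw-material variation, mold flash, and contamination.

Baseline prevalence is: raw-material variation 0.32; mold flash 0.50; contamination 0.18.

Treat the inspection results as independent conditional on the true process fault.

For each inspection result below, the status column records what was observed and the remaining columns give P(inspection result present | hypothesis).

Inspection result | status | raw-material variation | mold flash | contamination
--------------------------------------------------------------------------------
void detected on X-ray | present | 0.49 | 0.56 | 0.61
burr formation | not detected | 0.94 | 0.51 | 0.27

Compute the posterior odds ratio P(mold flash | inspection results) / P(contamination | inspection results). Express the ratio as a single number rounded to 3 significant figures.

Unnormalized posterior weight (prior times the inspection result likelihoods) for each of the two hypotheses (using 1 − P(present | H) for each absent inspection result):
  mold flash: 0.50 × 0.56 × (1 − 0.51) = 0.1372
  contamination: 0.18 × 0.61 × (1 − 0.27) = 0.080154
Posterior odds = 0.1372 / 0.080154 ≈ 1.71.

1.71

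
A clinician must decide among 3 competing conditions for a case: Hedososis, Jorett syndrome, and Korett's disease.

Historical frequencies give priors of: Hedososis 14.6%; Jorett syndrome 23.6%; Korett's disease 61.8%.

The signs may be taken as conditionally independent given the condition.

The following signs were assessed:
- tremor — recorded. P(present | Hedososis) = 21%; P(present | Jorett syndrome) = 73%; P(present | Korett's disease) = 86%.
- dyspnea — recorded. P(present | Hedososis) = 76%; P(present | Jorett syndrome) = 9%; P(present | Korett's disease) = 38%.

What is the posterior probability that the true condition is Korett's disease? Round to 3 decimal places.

0.839

For each hypothesis, the unnormalized posterior weight is prior × product of the sign likelihoods:
  Hedososis: 0.146 × 0.21 × 0.76 = 0.023302
  Jorett syndrome: 0.236 × 0.73 × 0.09 = 0.015505
  Korett's disease: 0.618 × 0.86 × 0.38 = 0.20196
Normalizing constant Z = 0.023302 + 0.015505 + 0.20196 = 0.24077.
P(Korett's disease | evidence) = 0.20196 / 0.24077 ≈ 0.839.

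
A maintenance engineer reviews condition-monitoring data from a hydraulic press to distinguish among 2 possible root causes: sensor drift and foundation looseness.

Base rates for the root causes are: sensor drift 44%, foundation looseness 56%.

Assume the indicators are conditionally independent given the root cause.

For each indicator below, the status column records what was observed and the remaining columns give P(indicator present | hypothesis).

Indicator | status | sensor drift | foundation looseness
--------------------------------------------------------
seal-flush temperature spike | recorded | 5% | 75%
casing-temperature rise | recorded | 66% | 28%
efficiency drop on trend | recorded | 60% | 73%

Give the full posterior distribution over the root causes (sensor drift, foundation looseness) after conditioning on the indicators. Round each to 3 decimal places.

0.092, 0.908

For each hypothesis, the unnormalized posterior weight is prior × product of the indicator likelihoods:
  sensor drift: 0.44 × 0.05 × 0.66 × 0.60 = 0.008712
  foundation looseness: 0.56 × 0.75 × 0.28 × 0.73 = 0.085848
Normalizing constant Z = 0.008712 + 0.085848 = 0.09456.
P(sensor drift | evidence) = 0.008712 / 0.09456 ≈ 0.092
P(foundation looseness | evidence) = 0.085848 / 0.09456 ≈ 0.908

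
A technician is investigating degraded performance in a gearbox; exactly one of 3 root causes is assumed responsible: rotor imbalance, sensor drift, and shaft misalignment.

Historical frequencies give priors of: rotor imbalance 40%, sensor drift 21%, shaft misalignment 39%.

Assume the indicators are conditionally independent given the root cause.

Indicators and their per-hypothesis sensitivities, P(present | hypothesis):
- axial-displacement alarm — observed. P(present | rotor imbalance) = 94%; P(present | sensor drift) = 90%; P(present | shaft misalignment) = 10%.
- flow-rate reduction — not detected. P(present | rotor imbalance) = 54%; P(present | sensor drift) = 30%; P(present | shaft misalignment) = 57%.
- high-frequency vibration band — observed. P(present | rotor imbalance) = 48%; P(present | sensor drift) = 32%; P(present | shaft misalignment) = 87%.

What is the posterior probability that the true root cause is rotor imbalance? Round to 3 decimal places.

By Bayes' rule with conditional independence, the unnormalized weight for each hypothesis is prior × ∏ likelihoods (using 1 − P(present | H) for each absent indicator):
  rotor imbalance: 0.40 × 0.94 × (1 − 0.54) × 0.48 = 0.083021
  sensor drift: 0.21 × 0.90 × (1 − 0.30) × 0.32 = 0.042336
  shaft misalignment: 0.39 × 0.10 × (1 − 0.57) × 0.87 = 0.01459
Marginal likelihood of the evidence = 0.13995.
P(rotor imbalance | evidence) = 0.083021 / 0.13995 ≈ 0.593.

0.593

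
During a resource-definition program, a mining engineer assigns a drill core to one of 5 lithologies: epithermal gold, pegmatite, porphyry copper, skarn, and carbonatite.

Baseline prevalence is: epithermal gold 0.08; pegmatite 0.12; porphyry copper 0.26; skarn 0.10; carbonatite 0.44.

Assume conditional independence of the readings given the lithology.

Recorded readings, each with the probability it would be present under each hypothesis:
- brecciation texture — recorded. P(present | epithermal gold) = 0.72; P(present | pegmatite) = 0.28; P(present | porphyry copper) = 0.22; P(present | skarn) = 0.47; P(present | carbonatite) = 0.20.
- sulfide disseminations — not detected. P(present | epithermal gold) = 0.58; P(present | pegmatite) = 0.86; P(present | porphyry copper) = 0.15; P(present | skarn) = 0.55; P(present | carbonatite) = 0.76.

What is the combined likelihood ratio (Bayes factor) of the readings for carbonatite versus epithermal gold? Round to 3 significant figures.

The Bayes factor is the ratio of the joint likelihoods of the reading pattern under the two hypotheses (using 1 − P(present | H) for each absent reading).
  carbonatite: 0.20 × (1 − 0.76) = 0.048
  epithermal gold: 0.72 × (1 − 0.58) = 0.3024
Bayes factor = 0.048 / 0.3024 ≈ 0.159

0.159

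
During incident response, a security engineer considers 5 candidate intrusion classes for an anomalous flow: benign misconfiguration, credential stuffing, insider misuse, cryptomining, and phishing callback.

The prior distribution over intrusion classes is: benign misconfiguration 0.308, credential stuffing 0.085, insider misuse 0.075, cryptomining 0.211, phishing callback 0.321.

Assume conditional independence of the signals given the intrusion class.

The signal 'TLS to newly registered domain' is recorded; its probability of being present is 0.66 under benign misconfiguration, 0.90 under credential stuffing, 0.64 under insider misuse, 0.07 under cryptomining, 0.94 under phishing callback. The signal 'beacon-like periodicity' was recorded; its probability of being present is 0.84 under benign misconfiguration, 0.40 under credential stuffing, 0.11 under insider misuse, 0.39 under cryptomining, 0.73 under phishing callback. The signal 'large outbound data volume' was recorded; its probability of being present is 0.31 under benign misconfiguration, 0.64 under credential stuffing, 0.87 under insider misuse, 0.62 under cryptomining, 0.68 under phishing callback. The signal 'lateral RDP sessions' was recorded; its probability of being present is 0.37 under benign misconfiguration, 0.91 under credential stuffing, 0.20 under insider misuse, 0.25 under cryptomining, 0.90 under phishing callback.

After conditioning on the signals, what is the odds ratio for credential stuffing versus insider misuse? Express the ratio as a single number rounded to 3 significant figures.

19.4

The normalizing constant cancels in an odds ratio, so compute prior × likelihood for the two hypotheses only:
  credential stuffing: 0.085 × 0.90 × 0.40 × 0.64 × 0.91 = 0.017821
  insider misuse: 0.075 × 0.64 × 0.11 × 0.87 × 0.20 = 0.00091872
Odds(credential stuffing : insider misuse) = 0.017821 / 0.00091872 ≈ 19.4.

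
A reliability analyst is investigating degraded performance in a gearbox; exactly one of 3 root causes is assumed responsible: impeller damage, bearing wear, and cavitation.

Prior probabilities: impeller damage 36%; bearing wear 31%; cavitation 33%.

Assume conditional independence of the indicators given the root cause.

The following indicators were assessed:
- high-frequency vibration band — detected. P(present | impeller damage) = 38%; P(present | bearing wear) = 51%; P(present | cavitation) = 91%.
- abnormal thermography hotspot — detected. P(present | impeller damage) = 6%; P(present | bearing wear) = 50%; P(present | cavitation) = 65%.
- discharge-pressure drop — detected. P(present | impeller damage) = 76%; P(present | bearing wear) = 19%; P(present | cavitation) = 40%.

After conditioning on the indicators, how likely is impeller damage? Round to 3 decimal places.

For each hypothesis, the unnormalized posterior weight is prior × product of the indicator likelihoods:
  impeller damage: 0.36 × 0.38 × 0.06 × 0.76 = 0.0062381
  bearing wear: 0.31 × 0.51 × 0.50 × 0.19 = 0.015019
  cavitation: 0.33 × 0.91 × 0.65 × 0.40 = 0.078078
Marginal likelihood of the evidence = 0.099336.
P(impeller damage | evidence) = 0.0062381 / 0.099336 ≈ 0.063.

0.063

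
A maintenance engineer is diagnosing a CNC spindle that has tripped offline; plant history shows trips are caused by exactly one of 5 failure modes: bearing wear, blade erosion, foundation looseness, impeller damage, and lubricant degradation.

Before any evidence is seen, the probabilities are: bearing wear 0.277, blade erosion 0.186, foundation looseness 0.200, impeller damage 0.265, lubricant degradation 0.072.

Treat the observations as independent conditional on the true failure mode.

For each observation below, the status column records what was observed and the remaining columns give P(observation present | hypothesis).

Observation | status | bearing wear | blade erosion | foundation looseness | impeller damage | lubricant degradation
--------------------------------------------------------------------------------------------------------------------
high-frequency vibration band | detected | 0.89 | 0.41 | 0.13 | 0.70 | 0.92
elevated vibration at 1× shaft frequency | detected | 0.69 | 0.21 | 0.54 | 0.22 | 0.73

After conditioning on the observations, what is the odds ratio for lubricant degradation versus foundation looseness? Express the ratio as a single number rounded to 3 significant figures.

Posterior odds equal prior odds times the likelihood ratio; only the two competing hypotheses matter.
  lubricant degradation: 0.072 × 0.92 × 0.73 = 0.048355
  foundation looseness: 0.200 × 0.13 × 0.54 = 0.01404
Odds(lubricant degradation : foundation looseness) = 0.048355 / 0.01404 ≈ 3.44.

3.44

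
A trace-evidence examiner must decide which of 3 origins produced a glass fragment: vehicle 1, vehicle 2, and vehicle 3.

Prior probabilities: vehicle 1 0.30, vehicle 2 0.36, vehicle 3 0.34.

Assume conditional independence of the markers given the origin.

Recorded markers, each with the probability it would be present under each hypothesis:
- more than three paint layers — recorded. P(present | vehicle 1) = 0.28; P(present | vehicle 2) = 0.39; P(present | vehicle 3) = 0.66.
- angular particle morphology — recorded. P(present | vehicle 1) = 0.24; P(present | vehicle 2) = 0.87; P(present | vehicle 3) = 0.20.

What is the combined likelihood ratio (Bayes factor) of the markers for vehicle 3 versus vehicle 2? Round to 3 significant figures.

Joint likelihood of the marker pattern under each hypothesis:
  vehicle 3: 0.66 × 0.20 = 0.132
  vehicle 2: 0.39 × 0.87 = 0.3393
Bayes factor = 0.132 / 0.3393 ≈ 0.389

0.389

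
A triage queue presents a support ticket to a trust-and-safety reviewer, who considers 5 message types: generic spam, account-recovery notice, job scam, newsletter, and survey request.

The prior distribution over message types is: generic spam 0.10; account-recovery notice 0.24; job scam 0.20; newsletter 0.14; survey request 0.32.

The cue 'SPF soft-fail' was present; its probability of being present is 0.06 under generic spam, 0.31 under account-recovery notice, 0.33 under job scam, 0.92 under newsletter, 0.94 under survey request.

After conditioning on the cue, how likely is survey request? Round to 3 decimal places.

0.522

Multiply each prior by the likelihood of the cue:
  generic spam: 0.10 × 0.06 = 0.006
  account-recovery notice: 0.24 × 0.31 = 0.0744
  job scam: 0.20 × 0.33 = 0.066
  newsletter: 0.14 × 0.92 = 0.1288
  survey request: 0.32 × 0.94 = 0.3008
Normalizing constant Z = 0.006 + 0.0744 + 0.066 + 0.1288 + 0.3008 = 0.576.
P(survey request | evidence) = 0.3008 / 0.576 ≈ 0.522.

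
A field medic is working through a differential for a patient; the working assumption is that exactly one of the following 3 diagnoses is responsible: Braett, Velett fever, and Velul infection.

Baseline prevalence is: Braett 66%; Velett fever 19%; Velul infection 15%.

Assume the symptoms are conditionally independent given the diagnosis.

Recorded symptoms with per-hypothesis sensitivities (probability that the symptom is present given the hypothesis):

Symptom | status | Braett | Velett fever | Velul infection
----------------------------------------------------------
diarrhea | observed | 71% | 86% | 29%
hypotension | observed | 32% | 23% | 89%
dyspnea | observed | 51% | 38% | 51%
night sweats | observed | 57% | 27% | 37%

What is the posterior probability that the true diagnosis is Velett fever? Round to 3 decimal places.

0.070

By Bayes' rule with conditional independence, the unnormalized weight for each hypothesis is prior × ∏ likelihoods:
  Braett: 0.66 × 0.71 × 0.32 × 0.51 × 0.57 = 0.043591
  Velett fever: 0.19 × 0.86 × 0.23 × 0.38 × 0.27 = 0.0038559
  Velul infection: 0.15 × 0.29 × 0.89 × 0.51 × 0.37 = 0.0073055
The unnormalized weights sum to 0.054752.
P(Velett fever | evidence) = 0.0038559 / 0.054752 ≈ 0.070.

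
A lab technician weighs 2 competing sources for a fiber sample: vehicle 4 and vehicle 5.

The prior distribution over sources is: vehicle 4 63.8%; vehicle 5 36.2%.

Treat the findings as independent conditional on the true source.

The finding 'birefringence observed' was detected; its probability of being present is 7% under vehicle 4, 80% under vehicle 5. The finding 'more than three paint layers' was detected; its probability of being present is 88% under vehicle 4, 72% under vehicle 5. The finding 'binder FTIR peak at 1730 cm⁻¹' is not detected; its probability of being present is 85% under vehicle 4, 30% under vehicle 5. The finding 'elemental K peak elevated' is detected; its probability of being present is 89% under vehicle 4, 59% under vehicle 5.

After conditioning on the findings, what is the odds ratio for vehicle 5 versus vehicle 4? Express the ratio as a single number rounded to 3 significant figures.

The normalizing constant cancels in an odds ratio, so compute prior × likelihood for the two hypotheses only (using 1 − P(present | H) for each absent finding):
  vehicle 5: 0.362 × 0.80 × 0.72 × (1 − 0.30) × 0.59 = 0.086115
  vehicle 4: 0.638 × 0.07 × 0.88 × (1 − 0.85) × 0.89 = 0.0052467
Posterior odds = 0.086115 / 0.0052467 ≈ 16.4.

16.4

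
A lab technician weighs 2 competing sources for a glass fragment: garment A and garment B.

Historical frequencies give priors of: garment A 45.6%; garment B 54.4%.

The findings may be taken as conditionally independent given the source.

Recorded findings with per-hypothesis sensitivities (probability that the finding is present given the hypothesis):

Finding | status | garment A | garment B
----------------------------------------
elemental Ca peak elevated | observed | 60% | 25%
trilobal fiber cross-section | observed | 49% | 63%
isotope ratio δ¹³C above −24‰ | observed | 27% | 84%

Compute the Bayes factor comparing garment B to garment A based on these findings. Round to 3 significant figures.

1.67

The Bayes factor is the ratio of the joint likelihoods of the evidence pattern under the two hypotheses.
  garment B: 0.25 × 0.63 × 0.84 = 0.1323
  garment A: 0.60 × 0.49 × 0.27 = 0.07938
Bayes factor = 0.1323 / 0.07938 ≈ 1.67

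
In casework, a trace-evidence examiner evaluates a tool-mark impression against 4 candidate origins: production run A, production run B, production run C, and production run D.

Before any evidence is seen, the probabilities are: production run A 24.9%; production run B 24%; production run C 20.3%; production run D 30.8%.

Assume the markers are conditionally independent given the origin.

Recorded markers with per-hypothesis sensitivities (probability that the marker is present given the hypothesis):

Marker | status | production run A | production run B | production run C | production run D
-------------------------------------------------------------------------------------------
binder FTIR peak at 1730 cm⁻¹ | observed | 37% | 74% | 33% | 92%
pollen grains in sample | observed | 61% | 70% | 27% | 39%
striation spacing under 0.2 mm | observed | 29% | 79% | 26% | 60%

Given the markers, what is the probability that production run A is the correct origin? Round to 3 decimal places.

Multiply each prior by the joint likelihood of the marker pattern:
  production run A: 0.249 × 0.37 × 0.61 × 0.29 = 0.016298
  production run B: 0.240 × 0.74 × 0.70 × 0.79 = 0.098213
  production run C: 0.203 × 0.33 × 0.27 × 0.26 = 0.0047027
  production run D: 0.308 × 0.92 × 0.39 × 0.60 = 0.066306
Marginal likelihood of the evidence = 0.18552.
P(production run A | evidence) = 0.016298 / 0.18552 ≈ 0.088.

0.088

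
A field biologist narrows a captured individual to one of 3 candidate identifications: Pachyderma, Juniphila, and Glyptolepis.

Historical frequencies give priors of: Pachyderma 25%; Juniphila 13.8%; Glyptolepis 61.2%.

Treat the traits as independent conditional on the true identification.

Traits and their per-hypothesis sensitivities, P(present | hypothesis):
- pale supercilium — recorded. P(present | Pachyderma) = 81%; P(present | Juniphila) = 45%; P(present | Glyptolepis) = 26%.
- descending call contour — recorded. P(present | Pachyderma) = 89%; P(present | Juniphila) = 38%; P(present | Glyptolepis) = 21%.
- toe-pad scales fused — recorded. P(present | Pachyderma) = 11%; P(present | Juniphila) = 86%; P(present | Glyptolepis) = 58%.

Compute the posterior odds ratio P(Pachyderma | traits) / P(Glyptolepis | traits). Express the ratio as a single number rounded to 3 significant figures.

1.02

Unnormalized posterior weight (prior times the trait likelihoods) for each of the two hypotheses:
  Pachyderma: 0.250 × 0.81 × 0.89 × 0.11 = 0.019825
  Glyptolepis: 0.612 × 0.26 × 0.21 × 0.58 = 0.019381
Posterior odds = 0.019825 / 0.019381 ≈ 1.02.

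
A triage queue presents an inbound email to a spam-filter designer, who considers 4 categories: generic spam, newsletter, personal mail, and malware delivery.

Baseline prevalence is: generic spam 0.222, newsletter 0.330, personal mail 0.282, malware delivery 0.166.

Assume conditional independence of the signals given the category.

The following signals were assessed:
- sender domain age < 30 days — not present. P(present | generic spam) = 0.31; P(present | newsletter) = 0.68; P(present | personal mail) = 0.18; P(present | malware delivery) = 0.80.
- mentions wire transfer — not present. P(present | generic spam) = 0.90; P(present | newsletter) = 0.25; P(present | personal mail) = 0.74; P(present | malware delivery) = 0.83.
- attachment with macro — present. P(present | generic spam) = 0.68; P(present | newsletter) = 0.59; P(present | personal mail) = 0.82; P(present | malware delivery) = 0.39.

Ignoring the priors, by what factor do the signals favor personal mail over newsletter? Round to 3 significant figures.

Take the product of per-signal likelihoods under each hypothesis (using 1 − P(present | H) for each absent signal), then divide.
  personal mail: (1 − 0.18) × (1 − 0.74) × 0.82 = 0.17482
  newsletter: (1 − 0.68) × (1 − 0.25) × 0.59 = 0.1416
Bayes factor = 0.17482 / 0.1416 ≈ 1.23

1.23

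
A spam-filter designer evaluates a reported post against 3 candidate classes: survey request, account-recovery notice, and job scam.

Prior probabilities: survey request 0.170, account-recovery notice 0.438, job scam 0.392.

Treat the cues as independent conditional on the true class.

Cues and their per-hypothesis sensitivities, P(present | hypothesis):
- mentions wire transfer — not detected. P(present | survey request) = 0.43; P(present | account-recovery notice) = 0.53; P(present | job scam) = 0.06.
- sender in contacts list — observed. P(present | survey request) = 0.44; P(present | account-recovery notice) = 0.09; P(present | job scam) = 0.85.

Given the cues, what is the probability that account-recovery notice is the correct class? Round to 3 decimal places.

By Bayes' rule with conditional independence, the unnormalized weight for each hypothesis is prior × ∏ likelihoods (using 1 − P(present | H) for each absent cue):
  survey request: 0.170 × (1 − 0.43) × 0.44 = 0.042636
  account-recovery notice: 0.438 × (1 − 0.53) × 0.09 = 0.018527
  job scam: 0.392 × (1 − 0.06) × 0.85 = 0.31321
Marginal likelihood of the evidence = 0.37437.
P(account-recovery notice | evidence) = 0.018527 / 0.37437 ≈ 0.049.

0.049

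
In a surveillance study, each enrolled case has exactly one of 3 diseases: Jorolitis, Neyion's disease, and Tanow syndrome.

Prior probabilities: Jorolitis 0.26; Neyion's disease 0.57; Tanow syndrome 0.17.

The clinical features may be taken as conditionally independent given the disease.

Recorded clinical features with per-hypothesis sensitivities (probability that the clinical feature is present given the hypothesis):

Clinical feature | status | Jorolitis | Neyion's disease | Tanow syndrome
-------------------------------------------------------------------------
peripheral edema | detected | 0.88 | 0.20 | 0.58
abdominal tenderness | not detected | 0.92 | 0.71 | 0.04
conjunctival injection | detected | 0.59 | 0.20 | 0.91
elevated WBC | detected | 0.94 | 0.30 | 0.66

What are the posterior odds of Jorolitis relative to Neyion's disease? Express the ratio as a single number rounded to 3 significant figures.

Posterior odds equal prior odds times the likelihood ratio; only the two competing hypotheses matter (using 1 − P(present | H) for each absent clinical feature).
  Jorolitis: 0.26 × 0.88 × (1 − 0.92) × 0.59 × 0.94 = 0.010151
  Neyion's disease: 0.57 × 0.20 × (1 − 0.71) × 0.20 × 0.30 = 0.0019836
Odds(Jorolitis : Neyion's disease) = 0.010151 / 0.0019836 ≈ 5.12.

5.12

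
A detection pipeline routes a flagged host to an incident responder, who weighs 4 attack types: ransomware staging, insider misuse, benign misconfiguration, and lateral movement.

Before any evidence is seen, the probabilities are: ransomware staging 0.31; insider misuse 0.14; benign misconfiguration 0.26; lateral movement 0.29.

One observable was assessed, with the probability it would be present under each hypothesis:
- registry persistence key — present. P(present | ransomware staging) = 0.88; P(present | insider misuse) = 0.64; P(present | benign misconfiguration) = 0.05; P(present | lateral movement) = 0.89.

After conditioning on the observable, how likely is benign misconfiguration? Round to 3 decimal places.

Multiply each prior by the likelihood of the observable:
  ransomware staging: 0.31 × 0.88 = 0.2728
  insider misuse: 0.14 × 0.64 = 0.0896
  benign misconfiguration: 0.26 × 0.05 = 0.013
  lateral movement: 0.29 × 0.89 = 0.2581
Marginal likelihood of the evidence = 0.6335.
P(benign misconfiguration | evidence) = 0.013 / 0.6335 ≈ 0.021.

0.021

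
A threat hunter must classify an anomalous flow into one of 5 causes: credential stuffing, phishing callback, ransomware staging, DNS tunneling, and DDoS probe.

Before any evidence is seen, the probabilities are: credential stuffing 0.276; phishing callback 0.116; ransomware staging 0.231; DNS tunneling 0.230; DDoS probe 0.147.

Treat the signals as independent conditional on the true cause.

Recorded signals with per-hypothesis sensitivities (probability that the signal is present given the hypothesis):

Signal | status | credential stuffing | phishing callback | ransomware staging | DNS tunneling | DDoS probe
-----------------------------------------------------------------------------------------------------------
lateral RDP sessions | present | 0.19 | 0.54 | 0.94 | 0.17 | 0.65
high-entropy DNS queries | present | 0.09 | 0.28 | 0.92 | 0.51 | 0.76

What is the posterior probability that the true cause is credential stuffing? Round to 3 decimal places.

Multiply each prior by the joint likelihood of the signal pattern:
  credential stuffing: 0.276 × 0.19 × 0.09 = 0.0047196
  phishing callback: 0.116 × 0.54 × 0.28 = 0.017539
  ransomware staging: 0.231 × 0.94 × 0.92 = 0.19977
  DNS tunneling: 0.230 × 0.17 × 0.51 = 0.019941
  DDoS probe: 0.147 × 0.65 × 0.76 = 0.072618
The unnormalized weights sum to 0.31459.
P(credential stuffing | evidence) = 0.0047196 / 0.31459 ≈ 0.015.

0.015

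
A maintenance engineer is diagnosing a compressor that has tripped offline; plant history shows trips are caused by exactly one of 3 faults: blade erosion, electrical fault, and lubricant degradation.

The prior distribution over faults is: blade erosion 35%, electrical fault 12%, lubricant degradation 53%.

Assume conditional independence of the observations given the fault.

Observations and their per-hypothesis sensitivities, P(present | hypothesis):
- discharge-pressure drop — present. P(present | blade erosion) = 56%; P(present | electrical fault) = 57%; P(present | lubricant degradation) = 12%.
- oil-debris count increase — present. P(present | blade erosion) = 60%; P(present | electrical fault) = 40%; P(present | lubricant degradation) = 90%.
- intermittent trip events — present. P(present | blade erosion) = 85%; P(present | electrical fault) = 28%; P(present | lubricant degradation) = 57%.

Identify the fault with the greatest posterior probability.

For each hypothesis, the unnormalized posterior weight is prior × product of the observation likelihoods:
  blade erosion: 0.35 × 0.56 × 0.60 × 0.85 = 0.09996
  electrical fault: 0.12 × 0.57 × 0.40 × 0.28 = 0.0076608
  lubricant degradation: 0.53 × 0.12 × 0.90 × 0.57 = 0.032627
Marginal likelihood of the evidence = 0.14025.
P(blade erosion | evidence) ≈ 0.09996 / 0.14025 ≈ 0.713
P(electrical fault | evidence) ≈ 0.0076608 / 0.14025 ≈ 0.055
P(lubricant degradation | evidence) ≈ 0.032627 / 0.14025 ≈ 0.233
The largest is 0.713, so blade erosion is most probable.

blade erosion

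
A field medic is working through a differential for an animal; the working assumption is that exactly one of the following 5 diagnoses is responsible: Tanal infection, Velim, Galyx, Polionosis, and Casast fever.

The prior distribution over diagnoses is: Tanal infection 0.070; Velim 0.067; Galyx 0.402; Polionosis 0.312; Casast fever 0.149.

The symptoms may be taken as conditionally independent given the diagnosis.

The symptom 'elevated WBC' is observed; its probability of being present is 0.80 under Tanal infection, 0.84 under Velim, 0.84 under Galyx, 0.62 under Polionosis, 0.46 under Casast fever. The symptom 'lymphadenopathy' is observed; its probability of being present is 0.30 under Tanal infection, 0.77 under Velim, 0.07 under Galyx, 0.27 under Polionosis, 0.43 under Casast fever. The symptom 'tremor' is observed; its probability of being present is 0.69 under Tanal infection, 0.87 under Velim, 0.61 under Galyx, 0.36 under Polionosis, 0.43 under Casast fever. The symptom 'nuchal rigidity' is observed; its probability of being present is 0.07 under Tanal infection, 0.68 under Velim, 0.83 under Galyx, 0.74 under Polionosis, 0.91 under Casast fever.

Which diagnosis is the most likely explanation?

For each hypothesis, the unnormalized posterior weight is prior × product of the symptom likelihoods:
  Tanal infection: 0.070 × 0.80 × 0.30 × 0.69 × 0.07 = 0.00081144
  Velim: 0.067 × 0.84 × 0.77 × 0.87 × 0.68 = 0.025637
  Galyx: 0.402 × 0.84 × 0.07 × 0.61 × 0.83 = 0.011968
  Polionosis: 0.312 × 0.62 × 0.27 × 0.36 × 0.74 = 0.013914
  Casast fever: 0.149 × 0.46 × 0.43 × 0.43 × 0.91 = 0.011532
Normalizing constant Z = 0.00081144 + 0.025637 + 0.011968 + 0.013914 + 0.011532 = 0.063863.
P(Tanal infection | evidence) ≈ 0.00081144 / 0.063863 ≈ 0.013
P(Velim | evidence) ≈ 0.025637 / 0.063863 ≈ 0.401
P(Galyx | evidence) ≈ 0.011968 / 0.063863 ≈ 0.187
P(Polionosis | evidence) ≈ 0.013914 / 0.063863 ≈ 0.218
P(Casast fever | evidence) ≈ 0.011532 / 0.063863 ≈ 0.181
The largest is 0.401, so Velim is most probable.

Velim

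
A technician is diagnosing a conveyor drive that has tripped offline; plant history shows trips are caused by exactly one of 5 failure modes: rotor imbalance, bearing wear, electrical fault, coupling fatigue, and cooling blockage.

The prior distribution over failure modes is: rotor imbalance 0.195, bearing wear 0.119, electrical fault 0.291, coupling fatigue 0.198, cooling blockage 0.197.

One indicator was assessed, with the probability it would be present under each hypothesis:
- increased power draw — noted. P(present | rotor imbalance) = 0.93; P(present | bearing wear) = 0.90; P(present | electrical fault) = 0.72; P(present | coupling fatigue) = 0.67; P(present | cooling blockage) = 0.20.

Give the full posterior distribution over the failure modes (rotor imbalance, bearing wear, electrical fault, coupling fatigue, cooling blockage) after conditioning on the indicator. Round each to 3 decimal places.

0.271, 0.160, 0.313, 0.198, 0.059

Multiply each prior by the likelihood of the indicator:
  rotor imbalance: 0.195 × 0.93 = 0.18135
  bearing wear: 0.119 × 0.90 = 0.1071
  electrical fault: 0.291 × 0.72 = 0.20952
  coupling fatigue: 0.198 × 0.67 = 0.13266
  cooling blockage: 0.197 × 0.20 = 0.0394
Marginal likelihood of the evidence = 0.67003.
P(rotor imbalance | evidence) = 0.18135 / 0.67003 ≈ 0.271
P(bearing wear | evidence) = 0.1071 / 0.67003 ≈ 0.160
P(electrical fault | evidence) = 0.20952 / 0.67003 ≈ 0.313
P(coupling fatigue | evidence) = 0.13266 / 0.67003 ≈ 0.198
P(cooling blockage | evidence) = 0.0394 / 0.67003 ≈ 0.059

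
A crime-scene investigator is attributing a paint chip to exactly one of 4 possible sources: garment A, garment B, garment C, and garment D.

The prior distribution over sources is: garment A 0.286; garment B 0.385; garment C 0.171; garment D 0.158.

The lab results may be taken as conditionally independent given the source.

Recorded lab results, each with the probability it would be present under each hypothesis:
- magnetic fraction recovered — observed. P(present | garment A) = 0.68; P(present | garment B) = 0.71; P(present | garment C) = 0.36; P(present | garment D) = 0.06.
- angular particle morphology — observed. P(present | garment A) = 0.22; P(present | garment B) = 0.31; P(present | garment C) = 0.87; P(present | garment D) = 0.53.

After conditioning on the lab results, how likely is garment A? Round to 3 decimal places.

For each hypothesis, the unnormalized posterior weight is prior × product of the lab result likelihoods:
  garment A: 0.286 × 0.68 × 0.22 = 0.042786
  garment B: 0.385 × 0.71 × 0.31 = 0.084738
  garment C: 0.171 × 0.36 × 0.87 = 0.053557
  garment D: 0.158 × 0.06 × 0.53 = 0.0050244
The unnormalized weights sum to 0.18611.
P(garment A | evidence) = 0.042786 / 0.18611 ≈ 0.230.

0.230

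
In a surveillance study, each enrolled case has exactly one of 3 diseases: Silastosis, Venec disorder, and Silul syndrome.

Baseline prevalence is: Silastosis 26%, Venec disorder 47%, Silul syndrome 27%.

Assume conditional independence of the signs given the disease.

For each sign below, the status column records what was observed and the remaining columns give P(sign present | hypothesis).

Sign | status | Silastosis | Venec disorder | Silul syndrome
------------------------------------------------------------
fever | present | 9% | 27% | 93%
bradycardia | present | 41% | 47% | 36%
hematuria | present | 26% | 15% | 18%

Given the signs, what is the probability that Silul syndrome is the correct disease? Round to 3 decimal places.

0.587

For each hypothesis, the unnormalized posterior weight is prior × product of the sign likelihoods:
  Silastosis: 0.26 × 0.09 × 0.41 × 0.26 = 0.0024944
  Venec disorder: 0.47 × 0.27 × 0.47 × 0.15 = 0.0089464
  Silul syndrome: 0.27 × 0.93 × 0.36 × 0.18 = 0.016271
The unnormalized weights sum to 0.027712.
P(Silul syndrome | evidence) = 0.016271 / 0.027712 ≈ 0.587.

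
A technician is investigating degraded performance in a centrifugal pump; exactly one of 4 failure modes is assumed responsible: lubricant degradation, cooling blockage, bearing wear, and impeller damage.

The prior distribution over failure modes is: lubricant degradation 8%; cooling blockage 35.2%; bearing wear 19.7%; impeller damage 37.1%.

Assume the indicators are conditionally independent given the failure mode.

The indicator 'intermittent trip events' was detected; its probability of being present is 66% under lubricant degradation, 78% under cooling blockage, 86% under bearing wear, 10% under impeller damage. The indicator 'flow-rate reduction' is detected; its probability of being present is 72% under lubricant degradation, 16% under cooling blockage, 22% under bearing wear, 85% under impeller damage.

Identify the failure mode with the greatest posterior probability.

By Bayes' rule with conditional independence, the unnormalized weight for each hypothesis is prior × ∏ likelihoods:
  lubricant degradation: 0.080 × 0.66 × 0.72 = 0.038016
  cooling blockage: 0.352 × 0.78 × 0.16 = 0.04393
  bearing wear: 0.197 × 0.86 × 0.22 = 0.037272
  impeller damage: 0.371 × 0.10 × 0.85 = 0.031535
The unnormalized weights sum to 0.15075.
P(lubricant degradation | evidence) ≈ 0.038016 / 0.15075 ≈ 0.252
P(cooling blockage | evidence) ≈ 0.04393 / 0.15075 ≈ 0.291
P(bearing wear | evidence) ≈ 0.037272 / 0.15075 ≈ 0.247
P(impeller damage | evidence) ≈ 0.031535 / 0.15075 ≈ 0.209
The largest is 0.291, so cooling blockage is most probable.

cooling blockage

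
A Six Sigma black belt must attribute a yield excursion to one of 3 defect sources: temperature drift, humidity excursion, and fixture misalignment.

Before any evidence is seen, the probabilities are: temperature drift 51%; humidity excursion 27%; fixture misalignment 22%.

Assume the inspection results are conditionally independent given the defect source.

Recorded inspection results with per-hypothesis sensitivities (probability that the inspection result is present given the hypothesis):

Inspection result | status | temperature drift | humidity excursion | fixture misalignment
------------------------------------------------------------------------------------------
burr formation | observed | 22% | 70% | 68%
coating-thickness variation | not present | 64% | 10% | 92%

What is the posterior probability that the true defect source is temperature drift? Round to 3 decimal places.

Multiply each prior by the joint likelihood of the inspection result pattern (using 1 − P(present | H) for each absent inspection result):
  temperature drift: 0.51 × 0.22 × (1 − 0.64) = 0.040392
  humidity excursion: 0.27 × 0.70 × (1 − 0.10) = 0.1701
  fixture misalignment: 0.22 × 0.68 × (1 − 0.92) = 0.011968
Normalizing constant Z = 0.040392 + 0.1701 + 0.011968 = 0.22246.
P(temperature drift | evidence) = 0.040392 / 0.22246 ≈ 0.182.

0.182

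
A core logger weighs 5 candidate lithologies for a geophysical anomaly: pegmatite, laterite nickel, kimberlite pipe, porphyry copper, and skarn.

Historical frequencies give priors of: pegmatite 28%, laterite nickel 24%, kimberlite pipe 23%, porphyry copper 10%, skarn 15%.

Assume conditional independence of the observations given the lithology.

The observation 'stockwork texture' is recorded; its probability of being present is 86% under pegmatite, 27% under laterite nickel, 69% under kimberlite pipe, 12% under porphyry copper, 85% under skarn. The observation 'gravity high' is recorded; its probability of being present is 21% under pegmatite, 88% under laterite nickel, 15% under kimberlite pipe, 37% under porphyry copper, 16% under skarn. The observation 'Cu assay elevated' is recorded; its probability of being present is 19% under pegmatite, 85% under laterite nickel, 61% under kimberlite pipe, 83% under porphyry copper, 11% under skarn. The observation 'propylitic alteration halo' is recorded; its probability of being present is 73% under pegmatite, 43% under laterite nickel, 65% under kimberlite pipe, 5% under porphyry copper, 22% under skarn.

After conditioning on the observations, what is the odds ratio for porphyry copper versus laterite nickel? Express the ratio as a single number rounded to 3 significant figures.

Posterior odds equal prior odds times the likelihood ratio; only the two competing hypotheses matter.
  porphyry copper: 0.10 × 0.12 × 0.37 × 0.83 × 0.05 = 0.00018426
  laterite nickel: 0.24 × 0.27 × 0.88 × 0.85 × 0.43 = 0.020842
Odds(porphyry copper : laterite nickel) = 0.00018426 / 0.020842 ≈ 0.00884.

0.00884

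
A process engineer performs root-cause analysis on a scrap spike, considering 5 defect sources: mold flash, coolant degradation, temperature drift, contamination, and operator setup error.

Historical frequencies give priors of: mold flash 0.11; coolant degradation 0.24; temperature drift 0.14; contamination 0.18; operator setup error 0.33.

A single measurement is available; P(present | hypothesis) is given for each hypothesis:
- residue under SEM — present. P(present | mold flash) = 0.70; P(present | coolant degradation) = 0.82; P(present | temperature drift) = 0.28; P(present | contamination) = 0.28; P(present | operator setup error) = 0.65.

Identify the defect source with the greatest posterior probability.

By Bayes' rule, the unnormalized weight for each hypothesis is prior × likelihood:
  mold flash: 0.11 × 0.70 = 0.077
  coolant degradation: 0.24 × 0.82 = 0.1968
  temperature drift: 0.14 × 0.28 = 0.0392
  contamination: 0.18 × 0.28 = 0.0504
  operator setup error: 0.33 × 0.65 = 0.2145
The unnormalized weights sum to 0.5779.
P(mold flash | evidence) ≈ 0.077 / 0.5779 ≈ 0.133
P(coolant degradation | evidence) ≈ 0.1968 / 0.5779 ≈ 0.341
P(temperature drift | evidence) ≈ 0.0392 / 0.5779 ≈ 0.068
P(contamination | evidence) ≈ 0.0504 / 0.5779 ≈ 0.087
P(operator setup error | evidence) ≈ 0.2145 / 0.5779 ≈ 0.371
The largest is 0.371, so operator setup error is most probable.

operator setup error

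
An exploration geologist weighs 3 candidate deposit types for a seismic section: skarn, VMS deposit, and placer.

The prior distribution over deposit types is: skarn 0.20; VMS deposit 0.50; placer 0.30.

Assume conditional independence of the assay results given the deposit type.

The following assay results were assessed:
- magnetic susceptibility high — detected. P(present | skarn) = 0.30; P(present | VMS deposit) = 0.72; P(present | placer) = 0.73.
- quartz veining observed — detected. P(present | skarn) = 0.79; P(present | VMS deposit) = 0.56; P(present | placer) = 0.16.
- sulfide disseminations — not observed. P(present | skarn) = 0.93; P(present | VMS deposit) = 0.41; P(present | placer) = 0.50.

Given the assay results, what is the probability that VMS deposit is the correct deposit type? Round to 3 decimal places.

By Bayes' rule with conditional independence, the unnormalized weight for each hypothesis is prior × ∏ likelihoods (using 1 − P(present | H) for each absent assay result):
  skarn: 0.20 × 0.30 × 0.79 × (1 − 0.93) = 0.003318
  VMS deposit: 0.50 × 0.72 × 0.56 × (1 − 0.41) = 0.11894
  placer: 0.30 × 0.73 × 0.16 × (1 − 0.50) = 0.01752
Marginal likelihood of the evidence = 0.13978.
P(VMS deposit | evidence) = 0.11894 / 0.13978 ≈ 0.851.

0.851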